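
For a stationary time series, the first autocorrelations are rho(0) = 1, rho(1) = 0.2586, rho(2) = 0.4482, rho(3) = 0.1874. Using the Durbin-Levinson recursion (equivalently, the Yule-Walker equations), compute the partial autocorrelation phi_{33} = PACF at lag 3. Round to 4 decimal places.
\phi_{33} = 0.0170

The PACF at lag k is phi_{kk}, the last component of the solution
to the Yule-Walker system G_k phi = r_k where
  (G_k)_{ij} = rho(|i - j|), (r_k)_i = rho(i), i,j = 1..k.
Equivalently, Durbin-Levinson gives phi_{kk} iteratively:
  phi_{11} = rho(1)
  phi_{kk} = [rho(k) - sum_{j=1..k-1} phi_{k-1,j} rho(k-j)]
            / [1 - sum_{j=1..k-1} phi_{k-1,j} rho(j)],
  phi_{k,j} = phi_{k-1,j} - phi_{kk} phi_{k-1,k-j},  j = 1..k-1.
Step k = 1:
  phi_11 = rho(1) = 0.2586.
Step k = 2:
  phi_22 = [rho(2) - phi_11 rho(1)] / [1 - phi_11 rho(1)] = [0.4482 - (0.2586)(0.2586)] / [1 - (0.2586)(0.2586)]
         = 0.38132604 / 0.93312604 = 0.408654.
  Update: phi_21 = phi_11 - phi_22 phi_11 = 0.2586 - (0.408654)(0.2586) = 0.152922.
Step k = 3:
  phi_33 = [rho(3) - phi_21 rho(2) - phi_22 rho(1)] / [1 - phi_21 rho(1) - phi_22 rho(2)]
    numerator   = 0.1874 - (0.152922)(0.4482) - (0.408654)(0.2586) = 0.01318235
    denominator = 1 - (0.152922)(0.2586) - (0.408654)(0.4482) = 0.77729548
  phi_33 = 0.01318235 / 0.77729548 = 0.017.
Therefore phi_{33} = 0.0170.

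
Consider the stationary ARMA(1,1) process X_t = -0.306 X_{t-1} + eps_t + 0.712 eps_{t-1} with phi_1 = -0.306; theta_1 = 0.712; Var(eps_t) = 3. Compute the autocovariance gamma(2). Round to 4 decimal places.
\gamma(2) = -0.3216

Multiply the model equation by X_{t-k} and take expectations. With theta_0 = psi_0 = 1 and psi_j the MA(infinity) weights, this gives
  gamma(k) - sum_i phi_i gamma(k-i) = c_k,
  c_k = sigma^2 * sum_{j=k..q} theta_j psi_{j-k}   (c_k = 0 for k > q),
using gamma(-m) = gamma(m).
psi-weights needed (psi_j = theta_j + sum_i phi_i psi_{j-i}):
  psi_1 = theta_1 + phi_1 = 0.712 + (-0.306) = 0.406
Right-hand sides:
  c_0 = sigma^2 (1 + theta_1 psi_1) = 3 * (1 + (0.712)(0.406)) = 3 * 1.289072 = 3.867216
  c_1 = sigma^2 theta_1 = 3 * (0.712) = 2.136
  c_2 = 0
Equations for k = 0 and k = 1 (AR order 1):
  gamma(0) = phi_1 gamma(1) + c_0
  gamma(1) = phi_1 gamma(0) + c_1
Substituting the second into the first: gamma(0) (1 - phi_1^2) = c_0 + phi_1 c_1, so
  gamma(0) = (c_0 + phi_1 c_1) / (1 - phi_1^2) = (3.867216 + (-0.306)(2.136)) / (1 - (-0.306)^2) = 3.2136 / 0.906364 = 3.545595.
  gamma(1) = phi_1 gamma(0) + c_1 = (-0.306)(3.545595) + (2.136) = 1.051048.
For k = 2 (> q): gamma(2) = phi_1 gamma(1) = (-0.306)(1.051048) = -0.321621.
Therefore gamma(2) = -0.3216 (to 4 decimal places).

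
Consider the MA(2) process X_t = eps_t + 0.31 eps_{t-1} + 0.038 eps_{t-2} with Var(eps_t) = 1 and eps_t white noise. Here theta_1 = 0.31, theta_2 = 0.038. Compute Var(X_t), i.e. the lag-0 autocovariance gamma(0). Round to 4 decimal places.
\gamma(0) = 1.0975

For an MA(q) process X_t = eps_t + sum_i theta_i eps_{t-i} with
Var(eps_t) = sigma^2, the variance is
  gamma(0) = sigma^2 * (1 + sum_i theta_i^2).
  sum_i theta_i^2 = (0.31)^2 + (0.038)^2 = 0.0961 + 0.001444 = 0.097544.
  gamma(0) = 1 * (1 + 0.097544) = 1 * 1.097544 = 1.097544, which rounds to 1.0975.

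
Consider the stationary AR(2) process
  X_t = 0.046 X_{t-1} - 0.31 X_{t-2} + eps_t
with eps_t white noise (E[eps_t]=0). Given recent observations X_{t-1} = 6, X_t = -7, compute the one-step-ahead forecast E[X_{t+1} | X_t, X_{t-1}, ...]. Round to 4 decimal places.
E[X_{t+1} \mid \mathcal F_t] = -2.1820

For an AR(p) model X_t = c + sum_i phi_i X_{t-i} + eps_t, the
one-step-ahead conditional mean is
  E[X_{t+1} | X_t, ...] = c + sum_i phi_i X_{t+1-i}.
Substitute known values:
  E[X_{t+1} | ...] = (0.046) * (-7) + (-0.31) * (6)
                   = -2.1820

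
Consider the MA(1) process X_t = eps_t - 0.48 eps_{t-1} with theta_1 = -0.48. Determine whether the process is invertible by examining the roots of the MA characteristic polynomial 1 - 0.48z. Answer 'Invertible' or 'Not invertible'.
\text{Invertible}

The MA(q) characteristic polynomial is P(z) = 1 - 0.48z.
Invertibility requires all roots to lie outside the unit circle, i.e. |z| > 1 for every root.
This is linear in z: 1 + (-0.48) z = 0  =>  z = -1/(-0.48) = 2.083333,  |z| = 2.083333.
Moduli of all roots: 2.0833.
All moduli strictly greater than 1? Yes.
Verdict: Invertible.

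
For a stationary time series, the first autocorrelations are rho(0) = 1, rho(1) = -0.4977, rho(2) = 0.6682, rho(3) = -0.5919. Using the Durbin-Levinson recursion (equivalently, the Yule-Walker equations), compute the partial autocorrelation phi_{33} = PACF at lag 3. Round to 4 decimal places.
\phi_{33} = -0.3229

The PACF at lag k is phi_{kk}, the last component of the solution
to the Yule-Walker system G_k phi = r_k where
  (G_k)_{ij} = rho(|i - j|), (r_k)_i = rho(i), i,j = 1..k.
Equivalently, Durbin-Levinson gives phi_{kk} iteratively:
  phi_{11} = rho(1)
  phi_{kk} = [rho(k) - sum_{j=1..k-1} phi_{k-1,j} rho(k-j)]
            / [1 - sum_{j=1..k-1} phi_{k-1,j} rho(j)],
  phi_{k,j} = phi_{k-1,j} - phi_{kk} phi_{k-1,k-j},  j = 1..k-1.
Step k = 1:
  phi_11 = rho(1) = -0.4977.
Step k = 2:
  phi_22 = [rho(2) - phi_11 rho(1)] / [1 - phi_11 rho(1)] = [0.6682 - (-0.4977)(-0.4977)] / [1 - (-0.4977)(-0.4977)]
         = 0.42049471 / 0.75229471 = 0.558949.
  Update: phi_21 = phi_11 - phi_22 phi_11 = -0.4977 - (0.558949)(-0.4977) = -0.219511.
Step k = 3:
  phi_33 = [rho(3) - phi_21 rho(2) - phi_22 rho(1)] / [1 - phi_21 rho(1) - phi_22 rho(2)]
    numerator   = -0.5919 - (-0.219511)(0.6682) - (0.558949)(-0.4977) = -0.1670337
    denominator = 1 - (-0.219511)(-0.4977) - (0.558949)(0.6682) = 0.51725943
  phi_33 = -0.1670337 / 0.51725943 = -0.3229.
Therefore phi_{33} = -0.3229.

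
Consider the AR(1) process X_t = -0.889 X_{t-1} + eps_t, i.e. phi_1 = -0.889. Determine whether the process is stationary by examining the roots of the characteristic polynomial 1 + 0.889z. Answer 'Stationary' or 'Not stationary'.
\text{Stationary}

The AR(p) characteristic polynomial is P(z) = 1 + 0.889z.
Stationarity requires all roots to lie outside the unit circle, i.e. |z| > 1 for every root.
This is linear in z: 1 + (0.889) z = 0  =>  z = -1/(0.889) = -1.124859,  |z| = 1.124859.
Moduli of all roots: 1.1249.
All moduli strictly greater than 1? Yes.
Verdict: Stationary.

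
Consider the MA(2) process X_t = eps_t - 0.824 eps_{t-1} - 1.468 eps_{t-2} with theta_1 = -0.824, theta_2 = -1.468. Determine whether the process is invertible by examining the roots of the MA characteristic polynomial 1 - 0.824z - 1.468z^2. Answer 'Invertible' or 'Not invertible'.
\text{Not invertible}

The MA(q) characteristic polynomial is P(z) = 1 - 0.824z - 1.468z^2.
Invertibility requires all roots to lie outside the unit circle, i.e. |z| > 1 for every root.
Set 1 + (-0.824) z + (-1.468) z^2 = 0, i.e. a z^2 + b z + c = 0 with a = -1.468, b = -0.824, c = 1.
Discriminant D = b^2 - 4ac = (-0.824)^2 - 4*(-1.468)*1 = 0.678976 - (-5.872) = 6.550976.
D >= 0, so the roots are real: z = (-b +/- sqrt(D)) / (2a) = (0.824 +/- 2.559487) / (-2.936).
  z_1 = (0.824 + 2.559487) / (-2.936) = -1.1524,   |z_1| = 1.1524.
  z_2 = (0.824 - 2.559487) / (-2.936) = 0.5911,   |z_2| = 0.5911.
Moduli of all roots: 1.1524, 0.5911.
All moduli strictly greater than 1? No.
Verdict: Not invertible.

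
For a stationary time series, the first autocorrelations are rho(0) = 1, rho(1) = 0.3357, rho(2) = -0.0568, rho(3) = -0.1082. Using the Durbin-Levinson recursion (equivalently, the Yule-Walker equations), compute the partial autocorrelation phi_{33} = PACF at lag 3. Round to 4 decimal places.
\phi_{33} = -0.0250

The PACF at lag k is phi_{kk}, the last component of the solution
to the Yule-Walker system G_k phi = r_k where
  (G_k)_{ij} = rho(|i - j|), (r_k)_i = rho(i), i,j = 1..k.
Equivalently, Durbin-Levinson gives phi_{kk} iteratively:
  phi_{11} = rho(1)
  phi_{kk} = [rho(k) - sum_{j=1..k-1} phi_{k-1,j} rho(k-j)]
            / [1 - sum_{j=1..k-1} phi_{k-1,j} rho(j)],
  phi_{k,j} = phi_{k-1,j} - phi_{kk} phi_{k-1,k-j},  j = 1..k-1.
Step k = 1:
  phi_11 = rho(1) = 0.3357.
Step k = 2:
  phi_22 = [rho(2) - phi_11 rho(1)] / [1 - phi_11 rho(1)] = [-0.0568 - (0.3357)(0.3357)] / [1 - (0.3357)(0.3357)]
         = -0.16949449 / 0.88730551 = -0.191022.
  Update: phi_21 = phi_11 - phi_22 phi_11 = 0.3357 - (-0.191022)(0.3357) = 0.399826.
Step k = 3:
  phi_33 = [rho(3) - phi_21 rho(2) - phi_22 rho(1)] / [1 - phi_21 rho(1) - phi_22 rho(2)]
    numerator   = -0.1082 - (0.399826)(-0.0568) - (-0.191022)(0.3357) = -0.02136395
    denominator = 1 - (0.399826)(0.3357) - (-0.191022)(-0.0568) = 0.85492841
  phi_33 = -0.02136395 / 0.85492841 = -0.025.
Therefore phi_{33} = -0.0250.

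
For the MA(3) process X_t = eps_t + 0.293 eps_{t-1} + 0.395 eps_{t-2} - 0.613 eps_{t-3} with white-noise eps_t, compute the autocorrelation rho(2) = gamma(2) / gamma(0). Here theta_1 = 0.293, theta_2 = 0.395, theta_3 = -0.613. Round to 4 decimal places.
\rho(2) = 0.1332

For an MA(q) process with theta_0 = 1, the autocovariance is
  gamma(k) = sigma^2 * sum_{i=0..q-k} theta_i * theta_{i+k},
and rho(k) = gamma(k) / gamma(0). Sigma^2 cancels.
  numerator   = (1)*(0.395) + (0.293)*(-0.613) = 0.215391.
  denominator = (1)^2 + (0.293)^2 + (0.395)^2 + (-0.613)^2 = 1.617643.
  rho(2) = 0.215391 / 1.617643 = 0.1332.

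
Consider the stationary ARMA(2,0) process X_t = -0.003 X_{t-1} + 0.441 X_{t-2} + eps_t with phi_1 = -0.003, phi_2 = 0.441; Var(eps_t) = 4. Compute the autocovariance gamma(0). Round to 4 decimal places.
\gamma(0) = 4.9659

Multiply the model equation by X_{t-k} and take expectations. With theta_0 = psi_0 = 1 and psi_j the MA(infinity) weights, this gives
  gamma(k) - sum_i phi_i gamma(k-i) = c_k,
  c_k = sigma^2 * sum_{j=k..q} theta_j psi_{j-k}   (c_k = 0 for k > q),
using gamma(-m) = gamma(m).
Pure AR (q = 0): c_0 = sigma^2 = 4, c_k = 0 for k >= 1.
Equations for k = 0, 1, 2 (AR order 2, c_2 = 0):
  (E0) gamma(0) = phi_1 gamma(1) + phi_2 gamma(2) + c_0
  (E1) gamma(1) = phi_1 gamma(0) + phi_2 gamma(1) + c_1
  (E2) gamma(2) = phi_1 gamma(1) + phi_2 gamma(0)
From (E1): gamma(1) = A gamma(0) + B with
  A = phi_1 / (1 - phi_2) = -0.003 / 0.559 = -0.005367,   B = c_1 / (1 - phi_2) = 0 / 0.559 = 0.
Insert (E2) into (E0): gamma(0) (1 - phi_2^2) = phi_1 (1 + phi_2) gamma(1) + c_0.
  phi_1 (1 + phi_2) = (-0.003)(1.441) = -0.004323,   1 - phi_2^2 = 0.805519.
Replace gamma(1) by A gamma(0) + B and collect gamma(0):
  gamma(0) [0.805519 - (-0.004323)(-0.005367)] = c_0 = 4
  gamma(0) * 0.805496 = 4
  gamma(0) = 4 / 0.805496 = 4.965886.
Therefore gamma(0) = 4.9659 (to 4 decimal places).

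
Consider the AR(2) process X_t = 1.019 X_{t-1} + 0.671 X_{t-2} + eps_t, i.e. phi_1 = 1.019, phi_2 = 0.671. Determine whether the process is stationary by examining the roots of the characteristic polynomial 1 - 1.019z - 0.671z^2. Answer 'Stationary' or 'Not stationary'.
\text{Not stationary}

The AR(p) characteristic polynomial is P(z) = 1 - 1.019z - 0.671z^2.
Stationarity requires all roots to lie outside the unit circle, i.e. |z| > 1 for every root.
Set 1 + (-1.019) z + (-0.671) z^2 = 0, i.e. a z^2 + b z + c = 0 with a = -0.671, b = -1.019, c = 1.
Discriminant D = b^2 - 4ac = (-1.019)^2 - 4*(-0.671)*1 = 1.038361 - (-2.684) = 3.722361.
D >= 0, so the roots are real: z = (-b +/- sqrt(D)) / (2a) = (1.019 +/- 1.929342) / (-1.342).
  z_1 = (1.019 + 1.929342) / (-1.342) = -2.197,   |z_1| = 2.197.
  z_2 = (1.019 - 1.929342) / (-1.342) = 0.6783,   |z_2| = 0.6783.
Moduli of all roots: 2.1970, 0.6783.
All moduli strictly greater than 1? No.
Verdict: Not stationary.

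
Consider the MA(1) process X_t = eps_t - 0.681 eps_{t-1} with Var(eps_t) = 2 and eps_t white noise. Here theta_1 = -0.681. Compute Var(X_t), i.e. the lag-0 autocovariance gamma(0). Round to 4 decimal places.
\gamma(0) = 2.9275

For an MA(q) process X_t = eps_t + sum_i theta_i eps_{t-i} with
Var(eps_t) = sigma^2, the variance is
  gamma(0) = sigma^2 * (1 + sum_i theta_i^2).
  sum_i theta_i^2 = (-0.681)^2 = 0.463761.
  gamma(0) = 2 * (1 + 0.463761) = 2 * 1.463761 = 2.927522, which rounds to 2.9275.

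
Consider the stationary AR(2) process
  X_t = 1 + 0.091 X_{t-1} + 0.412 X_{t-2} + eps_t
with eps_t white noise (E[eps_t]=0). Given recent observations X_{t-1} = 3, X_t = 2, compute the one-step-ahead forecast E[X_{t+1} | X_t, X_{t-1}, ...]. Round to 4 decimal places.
E[X_{t+1} \mid \mathcal F_t] = 2.4180

For an AR(p) model X_t = c + sum_i phi_i X_{t-i} + eps_t, the
one-step-ahead conditional mean is
  E[X_{t+1} | X_t, ...] = c + sum_i phi_i X_{t+1-i}.
Substitute known values:
  E[X_{t+1} | ...] = 1 + (0.091) * (2) + (0.412) * (3)
                   = 2.4180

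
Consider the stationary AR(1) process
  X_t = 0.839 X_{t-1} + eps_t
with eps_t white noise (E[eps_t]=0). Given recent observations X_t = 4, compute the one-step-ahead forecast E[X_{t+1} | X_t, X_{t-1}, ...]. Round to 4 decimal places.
E[X_{t+1} \mid \mathcal F_t] = 3.3560

For an AR(p) model X_t = c + sum_i phi_i X_{t-i} + eps_t, the
one-step-ahead conditional mean is
  E[X_{t+1} | X_t, ...] = c + sum_i phi_i X_{t+1-i}.
Substitute known values:
  E[X_{t+1} | ...] = (0.839) * (4)
                   = 3.3560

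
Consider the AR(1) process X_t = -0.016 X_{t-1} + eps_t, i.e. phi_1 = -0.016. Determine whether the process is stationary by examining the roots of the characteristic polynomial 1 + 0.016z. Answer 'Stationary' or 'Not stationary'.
\text{Stationary}

The AR(p) characteristic polynomial is P(z) = 1 + 0.016z.
Stationarity requires all roots to lie outside the unit circle, i.e. |z| > 1 for every root.
This is linear in z: 1 + (0.016) z = 0  =>  z = -1/(0.016) = -62.5,  |z| = 62.5.
Moduli of all roots: 62.5000.
All moduli strictly greater than 1? Yes.
Verdict: Stationary.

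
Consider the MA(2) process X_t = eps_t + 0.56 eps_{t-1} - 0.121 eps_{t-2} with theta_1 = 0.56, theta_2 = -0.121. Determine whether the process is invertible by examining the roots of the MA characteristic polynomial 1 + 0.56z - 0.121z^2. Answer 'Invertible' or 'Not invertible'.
\text{Invertible}

The MA(q) characteristic polynomial is P(z) = 1 + 0.56z - 0.121z^2.
Invertibility requires all roots to lie outside the unit circle, i.e. |z| > 1 for every root.
Set 1 + (0.56) z + (-0.121) z^2 = 0, i.e. a z^2 + b z + c = 0 with a = -0.121, b = 0.56, c = 1.
Discriminant D = b^2 - 4ac = (0.56)^2 - 4*(-0.121)*1 = 0.3136 - (-0.484) = 0.7976.
D >= 0, so the roots are real: z = (-b +/- sqrt(D)) / (2a) = (-0.56 +/- 0.893085) / (-0.242).
  z_1 = (-0.56 + 0.893085) / (-0.242) = -1.3764,   |z_1| = 1.3764.
  z_2 = (-0.56 - 0.893085) / (-0.242) = 6.0045,   |z_2| = 6.0045.
Moduli of all roots: 1.3764, 6.0045.
All moduli strictly greater than 1? Yes.
Verdict: Invertible.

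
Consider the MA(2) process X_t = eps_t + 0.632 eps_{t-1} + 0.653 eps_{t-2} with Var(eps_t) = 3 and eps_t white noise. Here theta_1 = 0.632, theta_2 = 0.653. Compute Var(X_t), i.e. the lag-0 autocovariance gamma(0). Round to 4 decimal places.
\gamma(0) = 5.4775

For an MA(q) process X_t = eps_t + sum_i theta_i eps_{t-i} with
Var(eps_t) = sigma^2, the variance is
  gamma(0) = sigma^2 * (1 + sum_i theta_i^2).
  sum_i theta_i^2 = (0.632)^2 + (0.653)^2 = 0.399424 + 0.426409 = 0.825833.
  gamma(0) = 3 * (1 + 0.825833) = 3 * 1.825833 = 5.477499, which rounds to 5.4775.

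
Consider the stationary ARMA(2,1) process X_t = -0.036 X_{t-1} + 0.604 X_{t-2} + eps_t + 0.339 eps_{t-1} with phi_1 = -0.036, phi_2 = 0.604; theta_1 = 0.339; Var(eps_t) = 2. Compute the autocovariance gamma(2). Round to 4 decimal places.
\gamma(2) = 1.9691

Multiply the model equation by X_{t-k} and take expectations. With theta_0 = psi_0 = 1 and psi_j the MA(infinity) weights, this gives
  gamma(k) - sum_i phi_i gamma(k-i) = c_k,
  c_k = sigma^2 * sum_{j=k..q} theta_j psi_{j-k}   (c_k = 0 for k > q),
using gamma(-m) = gamma(m).
psi-weights needed (psi_j = theta_j + sum_i phi_i psi_{j-i}):
  psi_1 = theta_1 + phi_1 = 0.339 + (-0.036) = 0.303
Right-hand sides:
  c_0 = sigma^2 (1 + theta_1 psi_1) = 2 * (1 + (0.339)(0.303)) = 2 * 1.102717 = 2.205434
  c_1 = sigma^2 theta_1 = 2 * (0.339) = 0.678
  c_2 = 0
Equations for k = 0, 1, 2 (AR order 2, c_2 = 0):
  (E0) gamma(0) = phi_1 gamma(1) + phi_2 gamma(2) + c_0
  (E1) gamma(1) = phi_1 gamma(0) + phi_2 gamma(1) + c_1
  (E2) gamma(2) = phi_1 gamma(1) + phi_2 gamma(0)
From (E1): gamma(1) = A gamma(0) + B with
  A = phi_1 / (1 - phi_2) = -0.036 / 0.396 = -0.090909,   B = c_1 / (1 - phi_2) = 0.678 / 0.396 = 1.712121.
Insert (E2) into (E0): gamma(0) (1 - phi_2^2) = phi_1 (1 + phi_2) gamma(1) + c_0.
  phi_1 (1 + phi_2) = (-0.036)(1.604) = -0.057744,   1 - phi_2^2 = 0.635184.
Replace gamma(1) by A gamma(0) + B and collect gamma(0):
  gamma(0) [0.635184 - (-0.057744)(-0.090909)] = (-0.057744)(1.712121) + 2.205434
  gamma(0) * 0.629935 = 2.106569
  gamma(0) = 2.106569 / 0.629935 = 3.344108.
  gamma(1) = A gamma(0) + B = (-0.090909)(3.344108) + (1.712121) = 1.408111.
  gamma(2) = phi_1 gamma(1) + phi_2 gamma(0) = (-0.036)(1.408111) + (0.604)(3.344108) = 1.969149.
Therefore gamma(2) = 1.9691 (to 4 decimal places).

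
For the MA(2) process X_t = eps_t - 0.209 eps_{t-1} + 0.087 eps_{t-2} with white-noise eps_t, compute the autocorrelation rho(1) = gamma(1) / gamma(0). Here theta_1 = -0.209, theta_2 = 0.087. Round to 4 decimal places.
\rho(1) = -0.2161

For an MA(q) process with theta_0 = 1, the autocovariance is
  gamma(k) = sigma^2 * sum_{i=0..q-k} theta_i * theta_{i+k},
and rho(k) = gamma(k) / gamma(0). Sigma^2 cancels.
  numerator   = (1)*(-0.209) + (-0.209)*(0.087) = -0.227183.
  denominator = (1)^2 + (-0.209)^2 + (0.087)^2 = 1.05125.
  rho(1) = -0.227183 / 1.05125 = -0.2161.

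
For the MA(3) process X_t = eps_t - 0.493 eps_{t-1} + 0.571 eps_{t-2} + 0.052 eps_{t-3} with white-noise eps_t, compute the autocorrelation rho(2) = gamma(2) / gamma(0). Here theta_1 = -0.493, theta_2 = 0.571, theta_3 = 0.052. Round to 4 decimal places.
\rho(2) = 0.3470

For an MA(q) process with theta_0 = 1, the autocovariance is
  gamma(k) = sigma^2 * sum_{i=0..q-k} theta_i * theta_{i+k},
and rho(k) = gamma(k) / gamma(0). Sigma^2 cancels.
  numerator   = (1)*(0.571) + (-0.493)*(0.052) = 0.545364.
  denominator = (1)^2 + (-0.493)^2 + (0.571)^2 + (0.052)^2 = 1.571794.
  rho(2) = 0.545364 / 1.571794 = 0.3470.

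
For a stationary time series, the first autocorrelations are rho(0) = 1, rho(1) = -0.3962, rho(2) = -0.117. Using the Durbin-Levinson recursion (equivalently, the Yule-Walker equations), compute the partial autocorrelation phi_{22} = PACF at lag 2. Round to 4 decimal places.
\phi_{22} = -0.3250

The PACF at lag k is phi_{kk}, the last component of the solution
to the Yule-Walker system G_k phi = r_k where
  (G_k)_{ij} = rho(|i - j|), (r_k)_i = rho(i), i,j = 1..k.
Equivalently, Durbin-Levinson gives phi_{kk} iteratively:
  phi_{11} = rho(1)
  phi_{kk} = [rho(k) - sum_{j=1..k-1} phi_{k-1,j} rho(k-j)]
            / [1 - sum_{j=1..k-1} phi_{k-1,j} rho(j)],
  phi_{k,j} = phi_{k-1,j} - phi_{kk} phi_{k-1,k-j},  j = 1..k-1.
Step k = 1:
  phi_11 = rho(1) = -0.3962.
Step k = 2:
  phi_22 = [rho(2) - phi_11 rho(1)] / [1 - phi_11 rho(1)] = [-0.117 - (-0.3962)(-0.3962)] / [1 - (-0.3962)(-0.3962)]
         = -0.27397444 / 0.84302556 = -0.325.
Therefore phi_{22} = -0.3250.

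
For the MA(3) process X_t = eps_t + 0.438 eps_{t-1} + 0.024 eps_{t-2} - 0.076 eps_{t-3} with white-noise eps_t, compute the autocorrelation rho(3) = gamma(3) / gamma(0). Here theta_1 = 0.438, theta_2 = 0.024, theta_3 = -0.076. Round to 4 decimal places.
\rho(3) = -0.0634

For an MA(q) process with theta_0 = 1, the autocovariance is
  gamma(k) = sigma^2 * sum_{i=0..q-k} theta_i * theta_{i+k},
and rho(k) = gamma(k) / gamma(0). Sigma^2 cancels.
  numerator   = (1)*(-0.076) = -0.076.
  denominator = (1)^2 + (0.438)^2 + (0.024)^2 + (-0.076)^2 = 1.198196.
  rho(3) = -0.076 / 1.198196 = -0.0634.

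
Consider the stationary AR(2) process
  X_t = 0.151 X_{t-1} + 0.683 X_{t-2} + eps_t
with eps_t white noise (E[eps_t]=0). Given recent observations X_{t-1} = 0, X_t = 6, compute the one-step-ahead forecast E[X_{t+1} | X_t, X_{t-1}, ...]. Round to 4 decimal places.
E[X_{t+1} \mid \mathcal F_t] = 0.9060

For an AR(p) model X_t = c + sum_i phi_i X_{t-i} + eps_t, the
one-step-ahead conditional mean is
  E[X_{t+1} | X_t, ...] = c + sum_i phi_i X_{t+1-i}.
Substitute known values:
  E[X_{t+1} | ...] = (0.151) * (6) + (0.683) * (0)
                   = 0.9060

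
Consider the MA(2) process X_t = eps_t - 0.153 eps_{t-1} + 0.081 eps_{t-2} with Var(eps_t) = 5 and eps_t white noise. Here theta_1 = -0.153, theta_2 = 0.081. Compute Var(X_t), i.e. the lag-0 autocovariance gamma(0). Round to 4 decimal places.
\gamma(0) = 5.1499

For an MA(q) process X_t = eps_t + sum_i theta_i eps_{t-i} with
Var(eps_t) = sigma^2, the variance is
  gamma(0) = sigma^2 * (1 + sum_i theta_i^2).
  sum_i theta_i^2 = (-0.153)^2 + (0.081)^2 = 0.023409 + 0.006561 = 0.02997.
  gamma(0) = 5 * (1 + 0.02997) = 5 * 1.02997 = 5.14985, which rounds to 5.1499.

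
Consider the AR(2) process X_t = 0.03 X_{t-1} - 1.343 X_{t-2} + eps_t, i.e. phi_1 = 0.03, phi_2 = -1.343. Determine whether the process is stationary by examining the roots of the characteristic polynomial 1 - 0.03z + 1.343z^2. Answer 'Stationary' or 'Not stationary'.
\text{Not stationary}

The AR(p) characteristic polynomial is P(z) = 1 - 0.03z + 1.343z^2.
Stationarity requires all roots to lie outside the unit circle, i.e. |z| > 1 for every root.
Set 1 + (-0.03) z + (1.343) z^2 = 0, i.e. a z^2 + b z + c = 0 with a = 1.343, b = -0.03, c = 1.
Discriminant D = b^2 - 4ac = (-0.03)^2 - 4*(1.343)*1 = 0.0009 - (5.372) = -5.3711.
D < 0, so the roots are the complex-conjugate pair z = (-b +/- i sqrt(-D)) / (2a) = 0.0112 +/- 0.8628i.
For a conjugate pair |z|^2 = z * conj(z) = (product of roots) = c/a = 1/(1.343) = 0.744602, so |z| = sqrt(0.744602) = 0.8629 for both roots.
Moduli of all roots: 0.8629, 0.8629.
All moduli strictly greater than 1? No.
Verdict: Not stationary.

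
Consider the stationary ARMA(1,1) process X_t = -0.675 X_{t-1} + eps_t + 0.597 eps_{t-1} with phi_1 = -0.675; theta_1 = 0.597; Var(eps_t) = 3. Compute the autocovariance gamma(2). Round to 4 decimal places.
\gamma(2) = 0.1732

Multiply the model equation by X_{t-k} and take expectations. With theta_0 = psi_0 = 1 and psi_j the MA(infinity) weights, this gives
  gamma(k) - sum_i phi_i gamma(k-i) = c_k,
  c_k = sigma^2 * sum_{j=k..q} theta_j psi_{j-k}   (c_k = 0 for k > q),
using gamma(-m) = gamma(m).
psi-weights needed (psi_j = theta_j + sum_i phi_i psi_{j-i}):
  psi_1 = theta_1 + phi_1 = 0.597 + (-0.675) = -0.078
Right-hand sides:
  c_0 = sigma^2 (1 + theta_1 psi_1) = 3 * (1 + (0.597)(-0.078)) = 3 * 0.953434 = 2.860302
  c_1 = sigma^2 theta_1 = 3 * (0.597) = 1.791
  c_2 = 0
Equations for k = 0 and k = 1 (AR order 1):
  gamma(0) = phi_1 gamma(1) + c_0
  gamma(1) = phi_1 gamma(0) + c_1
Substituting the second into the first: gamma(0) (1 - phi_1^2) = c_0 + phi_1 c_1, so
  gamma(0) = (c_0 + phi_1 c_1) / (1 - phi_1^2) = (2.860302 + (-0.675)(1.791)) / (1 - (-0.675)^2) = 1.651377 / 0.544375 = 3.033528.
  gamma(1) = phi_1 gamma(0) + c_1 = (-0.675)(3.033528) + (1.791) = -0.256632.
For k = 2 (> q): gamma(2) = phi_1 gamma(1) = (-0.675)(-0.256632) = 0.173226.
Therefore gamma(2) = 0.1732 (to 4 decimal places).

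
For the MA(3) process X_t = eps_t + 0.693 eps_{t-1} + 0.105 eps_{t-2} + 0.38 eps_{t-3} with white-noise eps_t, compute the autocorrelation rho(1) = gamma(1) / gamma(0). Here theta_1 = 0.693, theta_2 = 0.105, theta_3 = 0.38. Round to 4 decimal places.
\rho(1) = 0.4926

For an MA(q) process with theta_0 = 1, the autocovariance is
  gamma(k) = sigma^2 * sum_{i=0..q-k} theta_i * theta_{i+k},
and rho(k) = gamma(k) / gamma(0). Sigma^2 cancels.
  numerator   = (1)*(0.693) + (0.693)*(0.105) + (0.105)*(0.38) = 0.805665.
  denominator = (1)^2 + (0.693)^2 + (0.105)^2 + (0.38)^2 = 1.635674.
  rho(1) = 0.805665 / 1.635674 = 0.4926.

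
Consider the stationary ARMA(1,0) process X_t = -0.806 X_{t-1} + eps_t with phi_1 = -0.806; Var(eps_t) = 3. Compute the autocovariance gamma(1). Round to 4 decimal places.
\gamma(1) = -6.9014

Multiply the model equation by X_{t-k} and take expectations. With theta_0 = psi_0 = 1 and psi_j the MA(infinity) weights, this gives
  gamma(k) - sum_i phi_i gamma(k-i) = c_k,
  c_k = sigma^2 * sum_{j=k..q} theta_j psi_{j-k}   (c_k = 0 for k > q),
using gamma(-m) = gamma(m).
Pure AR (q = 0): c_0 = sigma^2 = 3, c_k = 0 for k >= 1.
Equations for k = 0 and k = 1 (AR order 1):
  gamma(0) = phi_1 gamma(1) + c_0
  gamma(1) = phi_1 gamma(0) + c_1
Substituting the second into the first: gamma(0) (1 - phi_1^2) = c_0 + phi_1 c_1, so
  gamma(0) = c_0 / (1 - phi_1^2) = 3 / (1 - (-0.806)^2) = 3 / 0.350364 = 8.562524.
  gamma(1) = phi_1 gamma(0) = (-0.806)(8.562524) = -6.901394.
Therefore gamma(1) = -6.9014 (to 4 decimal places).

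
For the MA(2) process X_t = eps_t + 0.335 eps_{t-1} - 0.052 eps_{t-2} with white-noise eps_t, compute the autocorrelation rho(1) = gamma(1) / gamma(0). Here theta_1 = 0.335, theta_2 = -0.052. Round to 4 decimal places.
\rho(1) = 0.2848

For an MA(q) process with theta_0 = 1, the autocovariance is
  gamma(k) = sigma^2 * sum_{i=0..q-k} theta_i * theta_{i+k},
and rho(k) = gamma(k) / gamma(0). Sigma^2 cancels.
  numerator   = (1)*(0.335) + (0.335)*(-0.052) = 0.31758.
  denominator = (1)^2 + (0.335)^2 + (-0.052)^2 = 1.114929.
  rho(1) = 0.31758 / 1.114929 = 0.2848.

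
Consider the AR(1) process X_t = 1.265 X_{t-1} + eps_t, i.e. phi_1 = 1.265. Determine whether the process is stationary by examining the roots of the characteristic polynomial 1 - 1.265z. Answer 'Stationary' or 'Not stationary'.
\text{Not stationary}

The AR(p) characteristic polynomial is P(z) = 1 - 1.265z.
Stationarity requires all roots to lie outside the unit circle, i.e. |z| > 1 for every root.
This is linear in z: 1 + (-1.265) z = 0  =>  z = -1/(-1.265) = 0.790514,  |z| = 0.790514.
Moduli of all roots: 0.7905.
All moduli strictly greater than 1? No.
Verdict: Not stationary.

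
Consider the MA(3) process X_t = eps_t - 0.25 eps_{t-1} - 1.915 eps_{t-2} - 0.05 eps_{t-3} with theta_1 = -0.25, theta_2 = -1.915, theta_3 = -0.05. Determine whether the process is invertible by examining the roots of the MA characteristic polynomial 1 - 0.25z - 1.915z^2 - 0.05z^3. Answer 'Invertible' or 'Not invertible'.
\text{Not invertible}

The MA(q) characteristic polynomial is P(z) = 1 - 0.25z - 1.915z^2 - 0.05z^3.
Invertibility requires all roots to lie outside the unit circle, i.e. |z| > 1 for every root.
Degree 3: look for a simple real root z0 first, then factor out (1 - z/z0) and solve the remaining quadratic.
Testing z0 = -0.8: P(-0.8) = 1 + (-0.25)(-0.8) + (-1.915)(-0.8)^2 + (-0.05)(-0.8)^3
  = 1 + (0.2) + (-1.2256) + (0.0256) = 0.  So z_0 = -0.8 is a root, |z_0| = 0.8.
Divide out the factor (1 + 1.25 z) = (1 - z/z0) (since 1/z0 = -1.25):
  P(z) = (1 + 1.25 z)(1 + (-1.5) z + (-0.04) z^2)
  [check: z-coef -1.5 - (-1.25) = -0.25; z^2-coef -0.04 - (-1.25)(-1.5) = -1.915; z^3-coef -(-1.25)(-0.04) = -0.05.]
Remaining roots from the quadratic factor 1 + (-1.5) z + (-0.04) z^2:
  Set 1 + (-1.5) z + (-0.04) z^2 = 0, i.e. a z^2 + b z + c = 0 with a = -0.04, b = -1.5, c = 1.
  Discriminant D = b^2 - 4ac = (-1.5)^2 - 4*(-0.04)*1 = 2.25 - (-0.16) = 2.41.
  D >= 0, so the roots are real: z = (-b +/- sqrt(D)) / (2a) = (1.5 +/- 1.552417) / (-0.08).
    z_1 = (1.5 + 1.552417) / (-0.08) = -38.1552,   |z_1| = 38.1552.
    z_2 = (1.5 - 1.552417) / (-0.08) = 0.6552,   |z_2| = 0.6552.
Moduli of all roots: 0.8000, 38.1552, 0.6552.
All moduli strictly greater than 1? No.
Verdict: Not invertible.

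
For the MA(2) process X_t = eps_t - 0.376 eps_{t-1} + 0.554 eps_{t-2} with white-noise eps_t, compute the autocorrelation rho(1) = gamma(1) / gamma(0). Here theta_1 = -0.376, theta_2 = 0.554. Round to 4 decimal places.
\rho(1) = -0.4034

For an MA(q) process with theta_0 = 1, the autocovariance is
  gamma(k) = sigma^2 * sum_{i=0..q-k} theta_i * theta_{i+k},
and rho(k) = gamma(k) / gamma(0). Sigma^2 cancels.
  numerator   = (1)*(-0.376) + (-0.376)*(0.554) = -0.584304.
  denominator = (1)^2 + (-0.376)^2 + (0.554)^2 = 1.448292.
  rho(1) = -0.584304 / 1.448292 = -0.4034.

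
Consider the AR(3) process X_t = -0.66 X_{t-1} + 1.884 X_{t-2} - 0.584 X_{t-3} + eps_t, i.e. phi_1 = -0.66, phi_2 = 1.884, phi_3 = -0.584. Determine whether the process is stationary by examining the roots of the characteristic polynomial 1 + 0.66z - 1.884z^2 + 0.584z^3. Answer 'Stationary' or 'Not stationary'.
\text{Not stationary}

The AR(p) characteristic polynomial is P(z) = 1 + 0.66z - 1.884z^2 + 0.584z^3.
Stationarity requires all roots to lie outside the unit circle, i.e. |z| > 1 for every root.
Degree 3: look for a simple real root z0 first, then factor out (1 - z/z0) and solve the remaining quadratic.
Testing z0 = 2.5: P(2.5) = 1 + (0.66)(2.5) + (-1.884)(2.5)^2 + (0.584)(2.5)^3
  = 1 + (1.65) + (-11.775) + (9.125) = 0.  So z_0 = 2.5 is a root, |z_0| = 2.5.
Divide out the factor (1 - 0.4 z) = (1 - z/z0) (since 1/z0 = 0.4):
  P(z) = (1 - 0.4 z)(1 + (1.06) z + (-1.46) z^2)
  [check: z-coef 1.06 - (0.4) = 0.66; z^2-coef -1.46 - (0.4)(1.06) = -1.884; z^3-coef -(0.4)(-1.46) = 0.584.]
Remaining roots from the quadratic factor 1 + (1.06) z + (-1.46) z^2:
  Set 1 + (1.06) z + (-1.46) z^2 = 0, i.e. a z^2 + b z + c = 0 with a = -1.46, b = 1.06, c = 1.
  Discriminant D = b^2 - 4ac = (1.06)^2 - 4*(-1.46)*1 = 1.1236 - (-5.84) = 6.9636.
  D >= 0, so the roots are real: z = (-b +/- sqrt(D)) / (2a) = (-1.06 +/- 2.638863) / (-2.92).
    z_1 = (-1.06 + 2.638863) / (-2.92) = -0.5407,   |z_1| = 0.5407.
    z_2 = (-1.06 - 2.638863) / (-2.92) = 1.2667,   |z_2| = 1.2667.
Moduli of all roots: 2.5000, 0.5407, 1.2667.
All moduli strictly greater than 1? No.
Verdict: Not stationary.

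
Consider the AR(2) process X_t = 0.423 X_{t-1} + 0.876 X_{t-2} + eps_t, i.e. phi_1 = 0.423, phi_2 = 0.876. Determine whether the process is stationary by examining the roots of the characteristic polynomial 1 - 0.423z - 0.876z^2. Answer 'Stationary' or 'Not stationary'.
\text{Not stationary}

The AR(p) characteristic polynomial is P(z) = 1 - 0.423z - 0.876z^2.
Stationarity requires all roots to lie outside the unit circle, i.e. |z| > 1 for every root.
Set 1 + (-0.423) z + (-0.876) z^2 = 0, i.e. a z^2 + b z + c = 0 with a = -0.876, b = -0.423, c = 1.
Discriminant D = b^2 - 4ac = (-0.423)^2 - 4*(-0.876)*1 = 0.178929 - (-3.504) = 3.682929.
D >= 0, so the roots are real: z = (-b +/- sqrt(D)) / (2a) = (0.423 +/- 1.919096) / (-1.752).
  z_1 = (0.423 + 1.919096) / (-1.752) = -1.3368,   |z_1| = 1.3368.
  z_2 = (0.423 - 1.919096) / (-1.752) = 0.8539,   |z_2| = 0.8539.
Moduli of all roots: 1.3368, 0.8539.
All moduli strictly greater than 1? No.
Verdict: Not stationary.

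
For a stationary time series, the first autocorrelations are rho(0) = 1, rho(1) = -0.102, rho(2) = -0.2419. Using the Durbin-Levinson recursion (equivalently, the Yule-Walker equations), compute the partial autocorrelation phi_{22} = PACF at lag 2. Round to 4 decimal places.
\phi_{22} = -0.2550

The PACF at lag k is phi_{kk}, the last component of the solution
to the Yule-Walker system G_k phi = r_k where
  (G_k)_{ij} = rho(|i - j|), (r_k)_i = rho(i), i,j = 1..k.
Equivalently, Durbin-Levinson gives phi_{kk} iteratively:
  phi_{11} = rho(1)
  phi_{kk} = [rho(k) - sum_{j=1..k-1} phi_{k-1,j} rho(k-j)]
            / [1 - sum_{j=1..k-1} phi_{k-1,j} rho(j)],
  phi_{k,j} = phi_{k-1,j} - phi_{kk} phi_{k-1,k-j},  j = 1..k-1.
Step k = 1:
  phi_11 = rho(1) = -0.102.
Step k = 2:
  phi_22 = [rho(2) - phi_11 rho(1)] / [1 - phi_11 rho(1)] = [-0.2419 - (-0.102)(-0.102)] / [1 - (-0.102)(-0.102)]
         = -0.252304 / 0.989596 = -0.255.
Therefore phi_{22} = -0.2550.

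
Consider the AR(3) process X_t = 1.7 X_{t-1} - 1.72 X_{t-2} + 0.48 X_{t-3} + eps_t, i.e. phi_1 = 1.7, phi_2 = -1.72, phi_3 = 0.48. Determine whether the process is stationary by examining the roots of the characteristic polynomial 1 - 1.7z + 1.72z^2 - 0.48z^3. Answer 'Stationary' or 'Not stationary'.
\text{Not stationary}

The AR(p) characteristic polynomial is P(z) = 1 - 1.7z + 1.72z^2 - 0.48z^3.
Stationarity requires all roots to lie outside the unit circle, i.e. |z| > 1 for every root.
Degree 3: look for a simple real root z0 first, then factor out (1 - z/z0) and solve the remaining quadratic.
Testing z0 = 2.5: P(2.5) = 1 + (-1.7)(2.5) + (1.72)(2.5)^2 + (-0.48)(2.5)^3
  = 1 + (-4.25) + (10.75) + (-7.5) = 0.  So z_0 = 2.5 is a root, |z_0| = 2.5.
Divide out the factor (1 - 0.4 z) = (1 - z/z0) (since 1/z0 = 0.4):
  P(z) = (1 - 0.4 z)(1 + (-1.3) z + (1.2) z^2)
  [check: z-coef -1.3 - (0.4) = -1.7; z^2-coef 1.2 - (0.4)(-1.3) = 1.72; z^3-coef -(0.4)(1.2) = -0.48.]
Remaining roots from the quadratic factor 1 + (-1.3) z + (1.2) z^2:
  Set 1 + (-1.3) z + (1.2) z^2 = 0, i.e. a z^2 + b z + c = 0 with a = 1.2, b = -1.3, c = 1.
  Discriminant D = b^2 - 4ac = (-1.3)^2 - 4*(1.2)*1 = 1.69 - (4.8) = -3.11.
  D < 0, so the roots are the complex-conjugate pair z = (-b +/- i sqrt(-D)) / (2a) = 0.5417 +/- 0.7348i.
  For a conjugate pair |z|^2 = z * conj(z) = (product of roots) = c/a = 1/(1.2) = 0.833333, so |z| = sqrt(0.833333) = 0.9129 for both roots.
Moduli of all roots: 2.5000, 0.9129, 0.9129.
All moduli strictly greater than 1? No.
Verdict: Not stationary.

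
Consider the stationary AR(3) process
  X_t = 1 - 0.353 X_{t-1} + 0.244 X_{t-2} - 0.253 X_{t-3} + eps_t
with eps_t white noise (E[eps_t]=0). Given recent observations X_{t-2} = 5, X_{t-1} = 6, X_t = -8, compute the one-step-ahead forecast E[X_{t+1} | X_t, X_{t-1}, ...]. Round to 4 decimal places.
E[X_{t+1} \mid \mathcal F_t] = 4.0230

For an AR(p) model X_t = c + sum_i phi_i X_{t-i} + eps_t, the
one-step-ahead conditional mean is
  E[X_{t+1} | X_t, ...] = c + sum_i phi_i X_{t+1-i}.
Substitute known values:
  E[X_{t+1} | ...] = 1 + (-0.353) * (-8) + (0.244) * (6) + (-0.253) * (5)
                   = 4.0230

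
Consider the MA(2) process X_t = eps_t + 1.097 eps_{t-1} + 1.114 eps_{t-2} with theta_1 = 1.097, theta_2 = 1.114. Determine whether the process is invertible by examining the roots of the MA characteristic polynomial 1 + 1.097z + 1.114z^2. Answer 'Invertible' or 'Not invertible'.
\text{Not invertible}

The MA(q) characteristic polynomial is P(z) = 1 + 1.097z + 1.114z^2.
Invertibility requires all roots to lie outside the unit circle, i.e. |z| > 1 for every root.
Set 1 + (1.097) z + (1.114) z^2 = 0, i.e. a z^2 + b z + c = 0 with a = 1.114, b = 1.097, c = 1.
Discriminant D = b^2 - 4ac = (1.097)^2 - 4*(1.114)*1 = 1.203409 - (4.456) = -3.252591.
D < 0, so the roots are the complex-conjugate pair z = (-b +/- i sqrt(-D)) / (2a) = -0.4924 +/- 0.8095i.
For a conjugate pair |z|^2 = z * conj(z) = (product of roots) = c/a = 1/(1.114) = 0.897666, so |z| = sqrt(0.897666) = 0.9475 for both roots.
Moduli of all roots: 0.9475, 0.9475.
All moduli strictly greater than 1? No.
Verdict: Not invertible.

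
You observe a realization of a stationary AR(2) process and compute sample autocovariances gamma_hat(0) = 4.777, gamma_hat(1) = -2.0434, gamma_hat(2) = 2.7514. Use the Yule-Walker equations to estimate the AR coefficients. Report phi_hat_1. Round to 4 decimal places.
\hat\phi_{1} = -0.2220

The Yule-Walker equations for an AR(p) process read, in matrix form,
  Gamma_p phi = r_p,   with   (Gamma_p)_{ij} = gamma(|i - j|),
                       (r_p)_i = gamma(i),   i,j = 1..p.
Substitute the sample gammas (Toeplitz matrix and right-hand side of size 2):
  Gamma_p = [[4.777, -2.0434], [-2.0434, 4.777]]
  r_p     = [-2.0434, 2.7514]
Written out:
  4.777 phi_1 - 2.0434 phi_2 = -2.0434
  -2.0434 phi_1 + 4.777 phi_2 = 2.7514
Solve by Cramer's rule:
  det = gamma(0)^2 - gamma(1)^2 = (4.777)^2 - (-2.0434)^2 = 22.819729 - 4.17548356 = 18.64424544
  phi_hat_1 = [gamma(1) gamma(0) - gamma(1) gamma(2)] / det = [(-2.0434)(4.777) - (-2.0434)(2.7514)] / 18.64424544 = -4.13911104 / 18.64424544 = -0.222
  phi_hat_2 = [gamma(0) gamma(2) - gamma(1)^2] / det = [(4.777)(2.7514) - (-2.0434)^2] / 18.64424544 = 8.96795424 / 18.64424544 = 0.481
So phi_hat = [-0.2220, 0.4810].
Therefore phi_hat_1 = -0.2220.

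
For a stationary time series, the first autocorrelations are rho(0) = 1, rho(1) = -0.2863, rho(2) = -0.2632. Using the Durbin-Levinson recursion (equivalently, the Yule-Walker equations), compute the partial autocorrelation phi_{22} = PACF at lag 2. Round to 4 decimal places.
\phi_{22} = -0.3760

The PACF at lag k is phi_{kk}, the last component of the solution
to the Yule-Walker system G_k phi = r_k where
  (G_k)_{ij} = rho(|i - j|), (r_k)_i = rho(i), i,j = 1..k.
Equivalently, Durbin-Levinson gives phi_{kk} iteratively:
  phi_{11} = rho(1)
  phi_{kk} = [rho(k) - sum_{j=1..k-1} phi_{k-1,j} rho(k-j)]
            / [1 - sum_{j=1..k-1} phi_{k-1,j} rho(j)],
  phi_{k,j} = phi_{k-1,j} - phi_{kk} phi_{k-1,k-j},  j = 1..k-1.
Step k = 1:
  phi_11 = rho(1) = -0.2863.
Step k = 2:
  phi_22 = [rho(2) - phi_11 rho(1)] / [1 - phi_11 rho(1)] = [-0.2632 - (-0.2863)(-0.2863)] / [1 - (-0.2863)(-0.2863)]
         = -0.34516769 / 0.91803231 = -0.376.
Therefore phi_{22} = -0.3760.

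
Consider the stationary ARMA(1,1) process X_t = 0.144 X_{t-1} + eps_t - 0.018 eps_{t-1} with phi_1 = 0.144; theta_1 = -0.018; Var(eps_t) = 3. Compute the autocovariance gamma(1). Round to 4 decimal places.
\gamma(1) = 0.3850

Multiply the model equation by X_{t-k} and take expectations. With theta_0 = psi_0 = 1 and psi_j the MA(infinity) weights, this gives
  gamma(k) - sum_i phi_i gamma(k-i) = c_k,
  c_k = sigma^2 * sum_{j=k..q} theta_j psi_{j-k}   (c_k = 0 for k > q),
using gamma(-m) = gamma(m).
psi-weights needed (psi_j = theta_j + sum_i phi_i psi_{j-i}):
  psi_1 = theta_1 + phi_1 = -0.018 + (0.144) = 0.126
Right-hand sides:
  c_0 = sigma^2 (1 + theta_1 psi_1) = 3 * (1 + (-0.018)(0.126)) = 3 * 0.997732 = 2.993196
  c_1 = sigma^2 theta_1 = 3 * (-0.018) = -0.054
  c_2 = 0
Equations for k = 0 and k = 1 (AR order 1):
  gamma(0) = phi_1 gamma(1) + c_0
  gamma(1) = phi_1 gamma(0) + c_1
Substituting the second into the first: gamma(0) (1 - phi_1^2) = c_0 + phi_1 c_1, so
  gamma(0) = (c_0 + phi_1 c_1) / (1 - phi_1^2) = (2.993196 + (0.144)(-0.054)) / (1 - (0.144)^2) = 2.98542 / 0.979264 = 3.048637.
  gamma(1) = phi_1 gamma(0) + c_1 = (0.144)(3.048637) + (-0.054) = 0.385004.
Therefore gamma(1) = 0.3850 (to 4 decimal places).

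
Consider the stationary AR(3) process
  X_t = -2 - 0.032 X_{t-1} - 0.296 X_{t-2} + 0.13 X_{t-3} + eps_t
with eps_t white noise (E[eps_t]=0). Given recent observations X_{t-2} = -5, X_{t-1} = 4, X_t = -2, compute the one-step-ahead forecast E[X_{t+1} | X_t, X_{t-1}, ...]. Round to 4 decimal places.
E[X_{t+1} \mid \mathcal F_t] = -3.7700

For an AR(p) model X_t = c + sum_i phi_i X_{t-i} + eps_t, the
one-step-ahead conditional mean is
  E[X_{t+1} | X_t, ...] = c + sum_i phi_i X_{t+1-i}.
Substitute known values:
  E[X_{t+1} | ...] = -2 + (-0.032) * (-2) + (-0.296) * (4) + (0.13) * (-5)
                   = -3.7700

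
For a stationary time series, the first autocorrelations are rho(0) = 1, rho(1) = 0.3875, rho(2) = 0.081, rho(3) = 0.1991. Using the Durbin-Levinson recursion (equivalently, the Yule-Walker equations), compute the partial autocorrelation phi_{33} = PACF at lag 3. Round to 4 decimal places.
\phi_{33} = 0.2330

The PACF at lag k is phi_{kk}, the last component of the solution
to the Yule-Walker system G_k phi = r_k where
  (G_k)_{ij} = rho(|i - j|), (r_k)_i = rho(i), i,j = 1..k.
Equivalently, Durbin-Levinson gives phi_{kk} iteratively:
  phi_{11} = rho(1)
  phi_{kk} = [rho(k) - sum_{j=1..k-1} phi_{k-1,j} rho(k-j)]
            / [1 - sum_{j=1..k-1} phi_{k-1,j} rho(j)],
  phi_{k,j} = phi_{k-1,j} - phi_{kk} phi_{k-1,k-j},  j = 1..k-1.
Step k = 1:
  phi_11 = rho(1) = 0.3875.
Step k = 2:
  phi_22 = [rho(2) - phi_11 rho(1)] / [1 - phi_11 rho(1)] = [0.081 - (0.3875)(0.3875)] / [1 - (0.3875)(0.3875)]
         = -0.06915625 / 0.84984375 = -0.081375.
  Update: phi_21 = phi_11 - phi_22 phi_11 = 0.3875 - (-0.081375)(0.3875) = 0.419033.
Step k = 3:
  phi_33 = [rho(3) - phi_21 rho(2) - phi_22 rho(1)] / [1 - phi_21 rho(1) - phi_22 rho(2)]
    numerator   = 0.1991 - (0.419033)(0.081) - (-0.081375)(0.3875) = 0.19669124
    denominator = 1 - (0.419033)(0.3875) - (-0.081375)(0.081) = 0.84421614
  phi_33 = 0.19669124 / 0.84421614 = 0.233.
Therefore phi_{33} = 0.2330.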